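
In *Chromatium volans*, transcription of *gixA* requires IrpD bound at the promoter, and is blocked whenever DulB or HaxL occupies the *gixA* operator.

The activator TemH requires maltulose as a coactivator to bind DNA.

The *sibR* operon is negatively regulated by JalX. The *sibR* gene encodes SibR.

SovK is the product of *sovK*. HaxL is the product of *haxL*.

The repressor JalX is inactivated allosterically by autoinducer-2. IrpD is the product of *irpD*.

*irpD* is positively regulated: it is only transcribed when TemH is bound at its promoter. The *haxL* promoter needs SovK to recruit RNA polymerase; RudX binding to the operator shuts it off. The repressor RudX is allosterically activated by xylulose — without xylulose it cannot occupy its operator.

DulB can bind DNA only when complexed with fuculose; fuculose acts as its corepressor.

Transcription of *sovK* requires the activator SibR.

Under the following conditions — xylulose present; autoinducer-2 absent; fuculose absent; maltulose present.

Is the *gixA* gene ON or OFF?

ON

Fuculose is absent, so DulB is inactive.
Xylulose is present, so RudX is active.
Autoinducer-2 is absent, so JalX is active.
With repressor JalX bound, *sibR* is not transcribed.
So SibR is not produced.
Required activator SibR is absent, so *sovK* is not transcribed.
So SovK is not produced.
With repressor RudX bound, *haxL* is not transcribed.
So HaxL is not produced.
Maltulose is present, so TemH is active.
No repressor is bound and TemH is active, so *irpD* is transcribed.
So IrpD is produced and active.
No repressor is bound and IrpD is active, so *gixA* is transcribed.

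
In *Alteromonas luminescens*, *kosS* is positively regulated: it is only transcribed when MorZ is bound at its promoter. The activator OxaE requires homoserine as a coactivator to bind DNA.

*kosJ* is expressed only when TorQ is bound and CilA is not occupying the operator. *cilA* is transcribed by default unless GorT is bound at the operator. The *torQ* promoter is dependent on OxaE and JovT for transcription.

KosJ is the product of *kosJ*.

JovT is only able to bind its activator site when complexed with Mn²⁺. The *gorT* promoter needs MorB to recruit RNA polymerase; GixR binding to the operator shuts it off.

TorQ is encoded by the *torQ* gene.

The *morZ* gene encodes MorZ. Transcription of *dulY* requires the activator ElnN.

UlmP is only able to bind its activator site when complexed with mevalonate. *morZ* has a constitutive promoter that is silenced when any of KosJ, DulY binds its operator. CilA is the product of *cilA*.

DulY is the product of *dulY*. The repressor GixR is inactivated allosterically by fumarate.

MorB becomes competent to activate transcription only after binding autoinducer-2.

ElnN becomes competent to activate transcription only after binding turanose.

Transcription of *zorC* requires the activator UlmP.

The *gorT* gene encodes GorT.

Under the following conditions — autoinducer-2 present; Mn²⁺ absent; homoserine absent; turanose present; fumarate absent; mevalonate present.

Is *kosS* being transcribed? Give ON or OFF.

Autoinducer-2 is present, so MorB is active.
Fumarate is absent, so GixR is active.
With repressor GixR bound, *gorT* is not transcribed.
So GorT is not produced.
With no repressor bound, *cilA* is transcribed.
So CilA is produced and active.
Homoserine is absent, so OxaE is inactive.
Mn²⁺ is absent, so JovT is inactive.
Required activator OxaE is absent, so *torQ* is not transcribed.
So TorQ is not produced.
With repressor CilA bound, *kosJ* is not transcribed.
So KosJ is not produced.
Turanose is present, so ElnN is active.
No repressor is bound and ElnN is active, so *dulY* is transcribed.
So DulY is produced and active.
With repressor DulY bound, *morZ* is not transcribed.
So MorZ is not produced.
Required activator MorZ is absent, so *kosS* is not transcribed.

OFF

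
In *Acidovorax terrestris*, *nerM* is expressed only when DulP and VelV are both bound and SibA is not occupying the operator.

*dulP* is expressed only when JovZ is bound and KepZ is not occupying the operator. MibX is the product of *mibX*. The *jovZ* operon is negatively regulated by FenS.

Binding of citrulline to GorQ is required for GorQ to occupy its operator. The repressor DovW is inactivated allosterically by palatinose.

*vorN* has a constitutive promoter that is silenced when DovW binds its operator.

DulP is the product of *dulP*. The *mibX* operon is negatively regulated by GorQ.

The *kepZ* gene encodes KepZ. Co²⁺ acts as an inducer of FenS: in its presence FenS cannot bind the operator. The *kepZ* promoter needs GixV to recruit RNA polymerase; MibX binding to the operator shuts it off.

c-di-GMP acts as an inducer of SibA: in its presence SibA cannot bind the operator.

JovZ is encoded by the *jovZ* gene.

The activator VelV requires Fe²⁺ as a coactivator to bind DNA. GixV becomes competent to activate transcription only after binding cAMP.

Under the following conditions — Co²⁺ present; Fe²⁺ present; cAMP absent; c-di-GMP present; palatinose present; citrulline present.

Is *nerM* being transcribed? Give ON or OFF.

ON

cAMP is absent, so GixV is inactive.
Citrulline is present, so GorQ is active.
With repressor GorQ bound, *mibX* is not transcribed.
So MibX is not produced.
Required activator GixV is absent, so *kepZ* is not transcribed.
So KepZ is not produced.
Co²⁺ is present, so FenS is inactive.
With no repressor bound, *jovZ* is transcribed.
So JovZ is produced and active.
No repressor is bound and JovZ is active, so *dulP* is transcribed.
So DulP is produced and active.
c-di-GMP is present, so SibA is inactive.
Fe²⁺ is present, so VelV is active.
No repressor is bound and DulP and VelV are active, so *nerM* is transcribed.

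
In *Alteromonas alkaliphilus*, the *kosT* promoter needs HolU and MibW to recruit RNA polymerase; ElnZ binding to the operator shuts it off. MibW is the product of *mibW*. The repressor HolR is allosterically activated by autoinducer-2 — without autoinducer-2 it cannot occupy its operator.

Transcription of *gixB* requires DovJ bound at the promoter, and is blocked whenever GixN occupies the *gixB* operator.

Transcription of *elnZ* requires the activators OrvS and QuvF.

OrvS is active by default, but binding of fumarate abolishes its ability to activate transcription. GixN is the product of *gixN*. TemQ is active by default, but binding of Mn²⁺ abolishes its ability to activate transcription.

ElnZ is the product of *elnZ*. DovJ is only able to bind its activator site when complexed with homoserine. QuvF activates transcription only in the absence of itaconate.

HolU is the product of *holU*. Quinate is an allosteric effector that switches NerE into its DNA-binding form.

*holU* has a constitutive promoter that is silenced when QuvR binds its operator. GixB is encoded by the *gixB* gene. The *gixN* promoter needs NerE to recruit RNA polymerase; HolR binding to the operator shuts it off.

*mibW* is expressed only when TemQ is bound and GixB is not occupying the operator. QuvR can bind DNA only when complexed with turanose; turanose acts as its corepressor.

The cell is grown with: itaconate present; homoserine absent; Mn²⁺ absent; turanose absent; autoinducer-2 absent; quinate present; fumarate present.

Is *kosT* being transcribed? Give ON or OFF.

Turanose is absent, so QuvR is inactive.
With no repressor bound, *holU* is transcribed.
So HolU is produced and active.
Mn²⁺ is absent, so TemQ is active.
Quinate is present, so NerE is active.
Autoinducer-2 is absent, so HolR is inactive.
No repressor is bound and NerE is active, so *gixN* is transcribed.
So GixN is produced and active.
Homoserine is absent, so DovJ is inactive.
With repressor GixN bound, *gixB* is not transcribed.
So GixB is not produced.
No repressor is bound and TemQ is active, so *mibW* is transcribed.
So MibW is produced and active.
Fumarate is present, so OrvS is inactive.
Itaconate is present, so QuvF is inactive.
Required activator OrvS is absent, so *elnZ* is not transcribed.
So ElnZ is not produced.
No repressor is bound and HolU and MibW are active, so *kosT* is transcribed.

ON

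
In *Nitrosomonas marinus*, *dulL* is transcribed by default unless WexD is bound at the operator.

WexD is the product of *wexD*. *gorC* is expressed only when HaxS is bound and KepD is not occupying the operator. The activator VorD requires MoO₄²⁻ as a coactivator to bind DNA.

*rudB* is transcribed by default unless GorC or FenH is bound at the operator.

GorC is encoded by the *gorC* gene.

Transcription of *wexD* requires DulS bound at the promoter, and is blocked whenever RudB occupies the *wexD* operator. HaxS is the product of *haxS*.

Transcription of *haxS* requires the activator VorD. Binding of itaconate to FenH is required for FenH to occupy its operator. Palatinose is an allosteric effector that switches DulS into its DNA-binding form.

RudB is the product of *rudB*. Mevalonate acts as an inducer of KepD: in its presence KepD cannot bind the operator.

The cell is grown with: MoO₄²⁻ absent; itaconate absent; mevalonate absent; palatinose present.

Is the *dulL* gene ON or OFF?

MoO₄²⁻ is absent, so VorD is inactive.
Required activator VorD is absent, so *haxS* is not transcribed.
So HaxS is not produced.
Mevalonate is absent, so KepD is active.
With repressor KepD bound, *gorC* is not transcribed.
So GorC is not produced.
Itaconate is absent, so FenH is inactive.
With no repressor bound, *rudB* is transcribed.
So RudB is produced and active.
Palatinose is present, so DulS is active.
With repressor RudB bound, *wexD* is not transcribed.
So WexD is not produced.
With no repressor bound, *dulL* is transcribed.

ON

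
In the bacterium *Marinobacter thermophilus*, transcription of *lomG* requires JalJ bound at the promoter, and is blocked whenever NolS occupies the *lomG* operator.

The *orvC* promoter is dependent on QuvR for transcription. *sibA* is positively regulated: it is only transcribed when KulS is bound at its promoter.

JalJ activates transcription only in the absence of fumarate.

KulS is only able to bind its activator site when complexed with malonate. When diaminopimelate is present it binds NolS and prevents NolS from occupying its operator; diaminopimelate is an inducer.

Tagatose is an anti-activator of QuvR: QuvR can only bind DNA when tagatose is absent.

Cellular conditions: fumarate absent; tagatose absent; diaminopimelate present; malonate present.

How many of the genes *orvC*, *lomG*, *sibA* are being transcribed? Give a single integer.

Tagatose is absent, so QuvR is active.
No repressor is bound and QuvR is active, so *orvC* is transcribed.
→ *orvC* is ON.
Diaminopimelate is present, so NolS is inactive.
Fumarate is absent, so JalJ is active.
No repressor is bound and JalJ is active, so *lomG* is transcribed.
→ *lomG* is ON.
Malonate is present, so KulS is active.
No repressor is bound and KulS is active, so *sibA* is transcribed.
→ *sibA* is ON.
3 of the 3 genes are transcribed.

3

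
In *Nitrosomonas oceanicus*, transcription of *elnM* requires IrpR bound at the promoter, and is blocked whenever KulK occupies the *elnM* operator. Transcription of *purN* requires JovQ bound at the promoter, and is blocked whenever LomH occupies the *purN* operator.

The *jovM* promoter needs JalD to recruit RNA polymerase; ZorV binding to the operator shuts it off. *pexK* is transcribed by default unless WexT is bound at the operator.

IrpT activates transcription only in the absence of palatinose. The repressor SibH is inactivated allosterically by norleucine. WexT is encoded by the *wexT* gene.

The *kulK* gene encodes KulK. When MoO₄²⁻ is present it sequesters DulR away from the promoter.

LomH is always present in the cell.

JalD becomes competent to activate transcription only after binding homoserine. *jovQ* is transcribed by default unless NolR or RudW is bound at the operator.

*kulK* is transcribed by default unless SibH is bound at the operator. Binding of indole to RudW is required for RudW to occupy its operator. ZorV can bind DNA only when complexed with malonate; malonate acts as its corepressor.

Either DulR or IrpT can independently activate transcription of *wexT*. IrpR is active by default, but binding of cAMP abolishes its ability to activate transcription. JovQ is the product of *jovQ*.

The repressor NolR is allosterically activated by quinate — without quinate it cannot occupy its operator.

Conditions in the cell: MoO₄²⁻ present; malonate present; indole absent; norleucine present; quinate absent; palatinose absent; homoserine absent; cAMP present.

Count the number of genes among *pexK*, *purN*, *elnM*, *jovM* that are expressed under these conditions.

MoO₄²⁻ is present, so DulR is inactive.
Palatinose is absent, so IrpT is active.
Activator IrpT is present, so *wexT* is transcribed.
So WexT is produced and active.
With repressor WexT bound, *pexK* is not transcribed.
→ *pexK* is OFF.
Quinate is absent, so NolR is inactive.
Indole is absent, so RudW is inactive.
With no repressor bound, *jovQ* is transcribed.
So JovQ is produced and active.
LomH is produced constitutively and is active.
With repressor LomH bound, *purN* is not transcribed.
→ *purN* is OFF.
Norleucine is present, so SibH is inactive.
With no repressor bound, *kulK* is transcribed.
So KulK is produced and active.
cAMP is present, so IrpR is inactive.
With repressor KulK bound, *elnM* is not transcribed.
→ *elnM* is OFF.
Malonate is present, so ZorV is active.
Homoserine is absent, so JalD is inactive.
With repressor ZorV bound, *jovM* is not transcribed.
→ *jovM* is OFF.
0 of the 4 genes are transcribed.

0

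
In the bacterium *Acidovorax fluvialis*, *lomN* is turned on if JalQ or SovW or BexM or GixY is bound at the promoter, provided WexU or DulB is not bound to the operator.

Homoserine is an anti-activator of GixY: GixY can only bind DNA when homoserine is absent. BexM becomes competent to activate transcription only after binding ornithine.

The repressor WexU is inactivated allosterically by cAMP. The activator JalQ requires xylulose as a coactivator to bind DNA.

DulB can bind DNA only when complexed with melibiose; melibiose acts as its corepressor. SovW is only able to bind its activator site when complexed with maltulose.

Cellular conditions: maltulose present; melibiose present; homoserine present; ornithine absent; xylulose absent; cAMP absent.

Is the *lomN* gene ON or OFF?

OFF

Xylulose is absent, so JalQ is inactive.
Maltulose is present, so SovW is active.
cAMP is absent, so WexU is active.
Melibiose is present, so DulB is active.
Ornithine is absent, so BexM is inactive.
Homoserine is present, so GixY is inactive.
With repressor WexU bound, *lomN* is not transcribed.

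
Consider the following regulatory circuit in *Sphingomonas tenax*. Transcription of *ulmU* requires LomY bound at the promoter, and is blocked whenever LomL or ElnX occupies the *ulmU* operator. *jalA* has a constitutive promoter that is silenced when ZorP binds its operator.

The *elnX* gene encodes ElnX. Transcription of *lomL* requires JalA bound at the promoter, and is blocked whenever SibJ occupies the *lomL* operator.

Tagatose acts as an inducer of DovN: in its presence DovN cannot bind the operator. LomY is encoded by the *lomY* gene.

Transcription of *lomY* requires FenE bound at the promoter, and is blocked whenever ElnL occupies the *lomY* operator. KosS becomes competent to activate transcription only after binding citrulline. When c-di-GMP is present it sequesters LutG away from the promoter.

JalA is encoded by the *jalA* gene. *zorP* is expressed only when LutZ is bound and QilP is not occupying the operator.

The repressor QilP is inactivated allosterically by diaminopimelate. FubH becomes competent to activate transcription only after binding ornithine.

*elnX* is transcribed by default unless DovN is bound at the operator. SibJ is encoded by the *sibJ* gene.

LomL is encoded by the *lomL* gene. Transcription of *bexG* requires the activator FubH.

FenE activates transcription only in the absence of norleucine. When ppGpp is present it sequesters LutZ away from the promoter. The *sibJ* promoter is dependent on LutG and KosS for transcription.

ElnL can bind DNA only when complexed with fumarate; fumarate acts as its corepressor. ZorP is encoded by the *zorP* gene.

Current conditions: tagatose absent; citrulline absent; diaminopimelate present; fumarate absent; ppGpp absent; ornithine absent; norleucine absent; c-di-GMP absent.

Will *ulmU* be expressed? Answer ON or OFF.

Fumarate is absent, so ElnL is inactive.
Norleucine is absent, so FenE is active.
No repressor is bound and FenE is active, so *lomY* is transcribed.
So LomY is produced and active.
Diaminopimelate is present, so QilP is inactive.
ppGpp is absent, so LutZ is active.
No repressor is bound and LutZ is active, so *zorP* is transcribed.
So ZorP is produced and active.
With repressor ZorP bound, *jalA* is not transcribed.
So JalA is not produced.
c-di-GMP is absent, so LutG is active.
Citrulline is absent, so KosS is inactive.
Required activator KosS is absent, so *sibJ* is not transcribed.
So SibJ is not produced.
Required activator JalA is absent, so *lomL* is not transcribed.
So LomL is not produced.
Tagatose is absent, so DovN is active.
With repressor DovN bound, *elnX* is not transcribed.
So ElnX is not produced.
No repressor is bound and LomY is active, so *ulmU* is transcribed.

ON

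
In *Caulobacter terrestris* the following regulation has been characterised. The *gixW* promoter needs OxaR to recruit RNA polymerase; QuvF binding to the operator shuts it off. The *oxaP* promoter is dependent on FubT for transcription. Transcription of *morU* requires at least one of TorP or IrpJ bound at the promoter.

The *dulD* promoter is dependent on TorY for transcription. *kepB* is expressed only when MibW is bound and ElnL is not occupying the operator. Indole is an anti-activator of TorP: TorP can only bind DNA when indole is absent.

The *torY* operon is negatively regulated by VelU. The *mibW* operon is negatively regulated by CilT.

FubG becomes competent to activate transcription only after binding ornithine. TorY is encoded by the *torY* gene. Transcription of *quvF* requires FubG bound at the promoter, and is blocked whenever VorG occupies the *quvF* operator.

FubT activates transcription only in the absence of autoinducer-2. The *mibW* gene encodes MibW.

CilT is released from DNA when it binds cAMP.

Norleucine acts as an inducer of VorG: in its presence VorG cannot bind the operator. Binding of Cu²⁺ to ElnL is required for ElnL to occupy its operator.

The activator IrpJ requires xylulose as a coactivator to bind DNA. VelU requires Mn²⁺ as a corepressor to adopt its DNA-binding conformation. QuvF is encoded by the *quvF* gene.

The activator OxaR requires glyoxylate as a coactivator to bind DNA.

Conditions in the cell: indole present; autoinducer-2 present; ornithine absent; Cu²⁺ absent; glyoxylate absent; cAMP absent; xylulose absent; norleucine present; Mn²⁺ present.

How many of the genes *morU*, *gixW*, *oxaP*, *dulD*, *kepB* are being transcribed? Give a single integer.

0

Indole is present, so TorP is inactive.
Xylulose is absent, so IrpJ is inactive.
No activator is available at the *morU* promoter, so *morU* is not transcribed.
→ *morU* is OFF.
Glyoxylate is absent, so OxaR is inactive.
Ornithine is absent, so FubG is inactive.
Norleucine is present, so VorG is inactive.
Required activator FubG is absent, so *quvF* is not transcribed.
So QuvF is not produced.
Required activator OxaR is absent, so *gixW* is not transcribed.
→ *gixW* is OFF.
Autoinducer-2 is present, so FubT is inactive.
Required activator FubT is absent, so *oxaP* is not transcribed.
→ *oxaP* is OFF.
Mn²⁺ is present, so VelU is active.
With repressor VelU bound, *torY* is not transcribed.
So TorY is not produced.
Required activator TorY is absent, so *dulD* is not transcribed.
→ *dulD* is OFF.
cAMP is absent, so CilT is active.
With repressor CilT bound, *mibW* is not transcribed.
So MibW is not produced.
Cu²⁺ is absent, so ElnL is inactive.
Required activator MibW is absent, so *kepB* is not transcribed.
→ *kepB* is OFF.
0 of the 5 genes are transcribed.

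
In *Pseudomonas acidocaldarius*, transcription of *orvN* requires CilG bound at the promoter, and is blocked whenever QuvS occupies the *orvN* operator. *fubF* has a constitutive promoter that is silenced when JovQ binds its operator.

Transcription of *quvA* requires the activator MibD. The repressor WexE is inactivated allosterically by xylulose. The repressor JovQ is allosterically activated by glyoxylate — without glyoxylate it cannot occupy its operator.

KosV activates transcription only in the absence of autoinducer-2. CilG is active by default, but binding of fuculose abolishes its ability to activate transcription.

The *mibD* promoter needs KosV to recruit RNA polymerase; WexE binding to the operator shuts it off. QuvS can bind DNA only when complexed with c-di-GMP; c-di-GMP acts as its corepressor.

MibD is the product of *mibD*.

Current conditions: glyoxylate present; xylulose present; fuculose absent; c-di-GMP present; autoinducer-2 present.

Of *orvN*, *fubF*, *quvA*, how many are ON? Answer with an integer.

c-di-GMP is present, so QuvS is active.
Fuculose is absent, so CilG is active.
With repressor QuvS bound, *orvN* is not transcribed.
→ *orvN* is OFF.
Glyoxylate is present, so JovQ is active.
With repressor JovQ bound, *fubF* is not transcribed.
→ *fubF* is OFF.
Xylulose is present, so WexE is inactive.
Autoinducer-2 is present, so KosV is inactive.
Required activator KosV is absent, so *mibD* is not transcribed.
So MibD is not produced.
Required activator MibD is absent, so *quvA* is not transcribed.
→ *quvA* is OFF.
0 of the 3 genes are transcribed.

0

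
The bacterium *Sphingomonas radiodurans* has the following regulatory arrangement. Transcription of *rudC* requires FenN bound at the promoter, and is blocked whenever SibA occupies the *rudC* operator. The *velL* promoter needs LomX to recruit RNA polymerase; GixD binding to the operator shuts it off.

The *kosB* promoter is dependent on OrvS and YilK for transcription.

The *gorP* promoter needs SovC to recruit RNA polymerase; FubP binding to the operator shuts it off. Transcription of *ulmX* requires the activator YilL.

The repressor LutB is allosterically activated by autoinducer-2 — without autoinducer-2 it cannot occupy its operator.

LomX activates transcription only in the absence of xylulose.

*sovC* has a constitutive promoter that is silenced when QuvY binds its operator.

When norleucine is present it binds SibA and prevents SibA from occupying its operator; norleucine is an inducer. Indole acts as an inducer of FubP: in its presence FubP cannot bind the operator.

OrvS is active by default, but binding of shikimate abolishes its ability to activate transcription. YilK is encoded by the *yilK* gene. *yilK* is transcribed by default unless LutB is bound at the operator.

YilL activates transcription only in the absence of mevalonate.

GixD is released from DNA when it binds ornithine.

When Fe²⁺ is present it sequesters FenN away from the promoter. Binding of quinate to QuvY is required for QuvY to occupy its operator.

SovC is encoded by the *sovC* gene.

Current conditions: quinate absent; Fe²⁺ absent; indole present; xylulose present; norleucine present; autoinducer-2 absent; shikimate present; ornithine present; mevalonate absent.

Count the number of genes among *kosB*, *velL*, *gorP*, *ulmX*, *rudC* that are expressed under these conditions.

Shikimate is present, so OrvS is inactive.
Autoinducer-2 is absent, so LutB is inactive.
With no repressor bound, *yilK* is transcribed.
So YilK is produced and active.
Required activator OrvS is absent, so *kosB* is not transcribed.
→ *kosB* is OFF.
Xylulose is present, so LomX is inactive.
Ornithine is present, so GixD is inactive.
Required activator LomX is absent, so *velL* is not transcribed.
→ *velL* is OFF.
Quinate is absent, so QuvY is inactive.
With no repressor bound, *sovC* is transcribed.
So SovC is produced and active.
Indole is present, so FubP is inactive.
No repressor is bound and SovC is active, so *gorP* is transcribed.
→ *gorP* is ON.
Mevalonate is absent, so YilL is active.
No repressor is bound and YilL is active, so *ulmX* is transcribed.
→ *ulmX* is ON.
Fe²⁺ is absent, so FenN is active.
Norleucine is present, so SibA is inactive.
No repressor is bound and FenN is active, so *rudC* is transcribed.
→ *rudC* is ON.
3 of the 5 genes are transcribed.

3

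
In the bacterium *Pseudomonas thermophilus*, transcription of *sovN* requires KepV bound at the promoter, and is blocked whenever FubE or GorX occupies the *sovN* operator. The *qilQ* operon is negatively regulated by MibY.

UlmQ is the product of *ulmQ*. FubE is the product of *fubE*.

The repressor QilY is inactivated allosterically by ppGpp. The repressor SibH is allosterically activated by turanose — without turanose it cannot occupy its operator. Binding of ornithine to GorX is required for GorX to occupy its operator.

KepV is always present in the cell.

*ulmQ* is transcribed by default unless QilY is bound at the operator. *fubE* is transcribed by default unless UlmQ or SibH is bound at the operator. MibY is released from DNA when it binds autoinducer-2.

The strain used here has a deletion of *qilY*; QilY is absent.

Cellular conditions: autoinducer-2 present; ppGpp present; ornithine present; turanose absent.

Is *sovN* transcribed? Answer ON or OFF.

KepV is produced constitutively and is active.
QilY is non-functional in this strain, so it has no effect.
With no repressor bound, *ulmQ* is transcribed.
So UlmQ is produced and active.
Turanose is absent, so SibH is inactive.
With repressor UlmQ bound, *fubE* is not transcribed.
So FubE is not produced.
Ornithine is present, so GorX is active.
With repressor GorX bound, *sovN* is not transcribed.

OFF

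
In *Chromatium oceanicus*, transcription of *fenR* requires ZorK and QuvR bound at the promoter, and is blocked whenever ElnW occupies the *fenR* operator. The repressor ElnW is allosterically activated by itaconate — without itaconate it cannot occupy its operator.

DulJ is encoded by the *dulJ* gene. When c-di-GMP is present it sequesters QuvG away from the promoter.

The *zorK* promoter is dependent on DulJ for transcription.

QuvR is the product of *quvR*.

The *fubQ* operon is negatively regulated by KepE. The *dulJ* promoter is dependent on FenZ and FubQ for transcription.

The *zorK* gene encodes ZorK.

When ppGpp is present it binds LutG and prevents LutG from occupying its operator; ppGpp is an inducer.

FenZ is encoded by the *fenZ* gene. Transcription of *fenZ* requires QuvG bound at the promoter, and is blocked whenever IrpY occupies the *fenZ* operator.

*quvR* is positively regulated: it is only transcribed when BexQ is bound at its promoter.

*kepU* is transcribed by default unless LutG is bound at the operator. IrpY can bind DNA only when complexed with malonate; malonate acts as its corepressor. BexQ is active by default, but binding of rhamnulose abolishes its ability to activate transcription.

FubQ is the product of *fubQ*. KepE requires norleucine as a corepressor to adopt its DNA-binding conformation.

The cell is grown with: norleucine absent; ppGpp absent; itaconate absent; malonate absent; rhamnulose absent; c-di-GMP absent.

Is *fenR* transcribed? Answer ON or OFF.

Itaconate is absent, so ElnW is inactive.
c-di-GMP is absent, so QuvG is active.
Malonate is absent, so IrpY is inactive.
No repressor is bound and QuvG is active, so *fenZ* is transcribed.
So FenZ is produced and active.
Norleucine is absent, so KepE is inactive.
With no repressor bound, *fubQ* is transcribed.
So FubQ is produced and active.
No repressor is bound and FenZ and FubQ are active, so *dulJ* is transcribed.
So DulJ is produced and active.
No repressor is bound and DulJ is active, so *zorK* is transcribed.
So ZorK is produced and active.
Rhamnulose is absent, so BexQ is active.
No repressor is bound and BexQ is active, so *quvR* is transcribed.
So QuvR is produced and active.
No repressor is bound and ZorK and QuvR are active, so *fenR* is transcribed.

ON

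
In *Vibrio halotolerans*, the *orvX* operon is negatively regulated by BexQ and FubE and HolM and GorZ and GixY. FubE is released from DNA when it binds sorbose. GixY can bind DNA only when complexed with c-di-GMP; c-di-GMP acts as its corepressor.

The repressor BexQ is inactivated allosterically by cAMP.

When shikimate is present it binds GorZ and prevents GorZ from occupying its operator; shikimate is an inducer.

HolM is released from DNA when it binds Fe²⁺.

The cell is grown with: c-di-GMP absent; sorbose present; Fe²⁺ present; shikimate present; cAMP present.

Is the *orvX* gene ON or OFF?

cAMP is present, so BexQ is inactive.
Sorbose is present, so FubE is inactive.
Fe²⁺ is present, so HolM is inactive.
Shikimate is present, so GorZ is inactive.
c-di-GMP is absent, so GixY is inactive.
With no repressor bound, *orvX* is transcribed.

ON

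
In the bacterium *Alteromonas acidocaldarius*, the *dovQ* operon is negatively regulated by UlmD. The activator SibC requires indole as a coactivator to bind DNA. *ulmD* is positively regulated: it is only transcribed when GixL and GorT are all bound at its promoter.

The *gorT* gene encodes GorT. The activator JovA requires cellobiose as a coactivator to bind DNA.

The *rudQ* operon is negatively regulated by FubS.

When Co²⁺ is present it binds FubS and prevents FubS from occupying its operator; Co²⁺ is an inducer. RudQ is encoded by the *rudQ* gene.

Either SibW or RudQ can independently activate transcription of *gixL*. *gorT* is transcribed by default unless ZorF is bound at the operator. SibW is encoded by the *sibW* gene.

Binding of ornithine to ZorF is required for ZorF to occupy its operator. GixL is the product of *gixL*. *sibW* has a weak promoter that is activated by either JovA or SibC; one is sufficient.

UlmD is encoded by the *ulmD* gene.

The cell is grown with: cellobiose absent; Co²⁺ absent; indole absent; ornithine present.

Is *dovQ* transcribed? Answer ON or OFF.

ON

Cellobiose is absent, so JovA is inactive.
Indole is absent, so SibC is inactive.
No activator is available at the *sibW* promoter, so *sibW* is not transcribed.
So SibW is not produced.
Co²⁺ is absent, so FubS is active.
With repressor FubS bound, *rudQ* is not transcribed.
So RudQ is not produced.
No activator is available at the *gixL* promoter, so *gixL* is not transcribed.
So GixL is not produced.
Ornithine is present, so ZorF is active.
With repressor ZorF bound, *gorT* is not transcribed.
So GorT is not produced.
Required activator GixL is absent, so *ulmD* is not transcribed.
So UlmD is not produced.
With no repressor bound, *dovQ* is transcribed.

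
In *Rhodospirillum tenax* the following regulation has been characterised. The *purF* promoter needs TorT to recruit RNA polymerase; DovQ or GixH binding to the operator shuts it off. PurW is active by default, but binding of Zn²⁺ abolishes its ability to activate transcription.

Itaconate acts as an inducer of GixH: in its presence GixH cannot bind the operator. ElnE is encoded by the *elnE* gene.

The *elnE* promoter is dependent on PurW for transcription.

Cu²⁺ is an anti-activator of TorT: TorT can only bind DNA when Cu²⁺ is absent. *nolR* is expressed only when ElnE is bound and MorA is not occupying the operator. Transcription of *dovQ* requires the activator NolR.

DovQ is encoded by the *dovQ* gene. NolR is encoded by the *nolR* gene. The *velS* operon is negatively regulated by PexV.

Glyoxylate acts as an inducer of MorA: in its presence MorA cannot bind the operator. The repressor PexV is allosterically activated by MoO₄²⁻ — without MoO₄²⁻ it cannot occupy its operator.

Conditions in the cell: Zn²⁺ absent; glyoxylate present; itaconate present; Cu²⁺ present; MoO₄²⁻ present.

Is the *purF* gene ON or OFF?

OFF

Cu²⁺ is present, so TorT is inactive.
Glyoxylate is present, so MorA is inactive.
Zn²⁺ is absent, so PurW is active.
No repressor is bound and PurW is active, so *elnE* is transcribed.
So ElnE is produced and active.
No repressor is bound and ElnE is active, so *nolR* is transcribed.
So NolR is produced and active.
No repressor is bound and NolR is active, so *dovQ* is transcribed.
So DovQ is produced and active.
Itaconate is present, so GixH is inactive.
With repressor DovQ bound, *purF* is not transcribed.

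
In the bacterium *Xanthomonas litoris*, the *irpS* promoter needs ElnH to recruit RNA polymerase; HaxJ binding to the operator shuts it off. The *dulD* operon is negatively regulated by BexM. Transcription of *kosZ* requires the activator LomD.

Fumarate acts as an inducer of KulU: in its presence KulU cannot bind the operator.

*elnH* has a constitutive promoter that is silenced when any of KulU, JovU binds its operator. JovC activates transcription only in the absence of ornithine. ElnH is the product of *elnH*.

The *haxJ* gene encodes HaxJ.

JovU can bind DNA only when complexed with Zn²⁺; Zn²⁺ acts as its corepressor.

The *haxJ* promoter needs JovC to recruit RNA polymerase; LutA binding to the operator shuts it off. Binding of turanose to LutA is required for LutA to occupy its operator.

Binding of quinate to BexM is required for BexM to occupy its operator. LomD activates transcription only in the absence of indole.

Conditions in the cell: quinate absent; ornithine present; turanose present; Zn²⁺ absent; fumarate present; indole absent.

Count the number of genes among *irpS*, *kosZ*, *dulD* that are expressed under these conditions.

3

Turanose is present, so LutA is active.
Ornithine is present, so JovC is inactive.
With repressor LutA bound, *haxJ* is not transcribed.
So HaxJ is not produced.
Fumarate is present, so KulU is inactive.
Zn²⁺ is absent, so JovU is inactive.
With no repressor bound, *elnH* is transcribed.
So ElnH is produced and active.
No repressor is bound and ElnH is active, so *irpS* is transcribed.
→ *irpS* is ON.
Indole is absent, so LomD is active.
No repressor is bound and LomD is active, so *kosZ* is transcribed.
→ *kosZ* is ON.
Quinate is absent, so BexM is inactive.
With no repressor bound, *dulD* is transcribed.
→ *dulD* is ON.
3 of the 3 genes are transcribed.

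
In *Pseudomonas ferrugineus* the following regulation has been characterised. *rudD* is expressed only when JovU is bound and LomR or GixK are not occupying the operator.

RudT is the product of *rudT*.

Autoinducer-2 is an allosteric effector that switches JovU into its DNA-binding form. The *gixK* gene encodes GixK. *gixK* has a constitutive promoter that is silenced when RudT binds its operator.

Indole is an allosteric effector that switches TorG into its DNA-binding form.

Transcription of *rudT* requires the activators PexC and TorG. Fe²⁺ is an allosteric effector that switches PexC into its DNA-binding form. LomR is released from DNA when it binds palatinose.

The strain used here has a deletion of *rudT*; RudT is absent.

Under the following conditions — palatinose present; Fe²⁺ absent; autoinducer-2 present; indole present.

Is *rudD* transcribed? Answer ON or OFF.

OFF

Palatinose is present, so LomR is inactive.
RudT is non-functional in this strain, so it has no effect.
With no repressor bound, *gixK* is transcribed.
So GixK is produced and active.
Autoinducer-2 is present, so JovU is active.
With repressor GixK bound, *rudD* is not transcribed.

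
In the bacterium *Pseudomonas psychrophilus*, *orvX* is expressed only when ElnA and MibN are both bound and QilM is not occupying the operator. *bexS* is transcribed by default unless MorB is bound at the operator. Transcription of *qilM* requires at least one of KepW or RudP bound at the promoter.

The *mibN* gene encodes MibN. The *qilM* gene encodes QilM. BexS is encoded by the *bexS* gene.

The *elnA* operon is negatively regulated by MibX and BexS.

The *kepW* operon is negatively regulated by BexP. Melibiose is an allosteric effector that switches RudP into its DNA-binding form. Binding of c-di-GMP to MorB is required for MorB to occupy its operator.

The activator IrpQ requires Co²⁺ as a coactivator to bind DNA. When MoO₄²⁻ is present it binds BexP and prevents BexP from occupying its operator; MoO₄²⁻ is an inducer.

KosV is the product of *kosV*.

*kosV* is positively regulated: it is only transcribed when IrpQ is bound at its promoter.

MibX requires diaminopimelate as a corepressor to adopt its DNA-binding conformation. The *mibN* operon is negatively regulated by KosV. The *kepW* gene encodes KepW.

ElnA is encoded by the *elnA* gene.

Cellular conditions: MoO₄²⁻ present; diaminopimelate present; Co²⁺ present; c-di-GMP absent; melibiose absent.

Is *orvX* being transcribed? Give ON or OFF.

Diaminopimelate is present, so MibX is active.
c-di-GMP is absent, so MorB is inactive.
With no repressor bound, *bexS* is transcribed.
So BexS is produced and active.
With repressor MibX bound, *elnA* is not transcribed.
So ElnA is not produced.
MoO₄²⁻ is present, so BexP is inactive.
With no repressor bound, *kepW* is transcribed.
So KepW is produced and active.
Melibiose is absent, so RudP is inactive.
Activator KepW is present, so *qilM* is transcribed.
So QilM is produced and active.
Co²⁺ is present, so IrpQ is active.
No repressor is bound and IrpQ is active, so *kosV* is transcribed.
So KosV is produced and active.
With repressor KosV bound, *mibN* is not transcribed.
So MibN is not produced.
With repressor QilM bound, *orvX* is not transcribed.

OFF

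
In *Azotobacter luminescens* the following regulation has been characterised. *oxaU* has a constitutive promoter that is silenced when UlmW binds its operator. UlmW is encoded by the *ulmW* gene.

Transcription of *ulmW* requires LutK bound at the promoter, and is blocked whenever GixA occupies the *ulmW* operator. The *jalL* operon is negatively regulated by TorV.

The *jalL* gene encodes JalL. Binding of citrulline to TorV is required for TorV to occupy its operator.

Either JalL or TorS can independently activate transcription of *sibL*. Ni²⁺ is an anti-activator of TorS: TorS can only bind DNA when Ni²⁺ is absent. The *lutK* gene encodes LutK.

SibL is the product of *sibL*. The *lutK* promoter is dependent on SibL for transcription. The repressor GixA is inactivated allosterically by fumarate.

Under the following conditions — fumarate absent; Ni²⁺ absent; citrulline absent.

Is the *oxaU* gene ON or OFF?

ON

Citrulline is absent, so TorV is inactive.
With no repressor bound, *jalL* is transcribed.
So JalL is produced and active.
Ni²⁺ is absent, so TorS is active.
Activator JalL is present, so *sibL* is transcribed.
So SibL is produced and active.
No repressor is bound and SibL is active, so *lutK* is transcribed.
So LutK is produced and active.
Fumarate is absent, so GixA is active.
With repressor GixA bound, *ulmW* is not transcribed.
So UlmW is not produced.
With no repressor bound, *oxaU* is transcribed.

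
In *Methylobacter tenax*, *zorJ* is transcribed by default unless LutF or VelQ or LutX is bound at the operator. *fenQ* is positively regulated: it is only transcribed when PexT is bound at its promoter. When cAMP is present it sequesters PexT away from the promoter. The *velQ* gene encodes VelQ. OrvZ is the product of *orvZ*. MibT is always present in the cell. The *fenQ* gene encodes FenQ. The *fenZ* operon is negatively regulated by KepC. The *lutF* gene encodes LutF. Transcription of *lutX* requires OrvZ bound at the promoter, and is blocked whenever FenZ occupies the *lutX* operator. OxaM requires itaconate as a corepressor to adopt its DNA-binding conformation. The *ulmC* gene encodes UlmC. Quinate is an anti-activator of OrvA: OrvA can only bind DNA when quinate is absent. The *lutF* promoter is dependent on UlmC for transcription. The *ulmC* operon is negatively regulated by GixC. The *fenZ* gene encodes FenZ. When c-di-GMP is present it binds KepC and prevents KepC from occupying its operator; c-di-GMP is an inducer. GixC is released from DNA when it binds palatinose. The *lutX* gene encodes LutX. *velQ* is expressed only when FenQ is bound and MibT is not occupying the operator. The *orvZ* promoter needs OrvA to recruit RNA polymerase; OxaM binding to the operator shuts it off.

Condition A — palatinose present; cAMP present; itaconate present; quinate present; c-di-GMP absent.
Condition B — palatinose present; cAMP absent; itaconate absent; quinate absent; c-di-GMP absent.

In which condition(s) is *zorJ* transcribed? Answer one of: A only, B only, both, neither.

neither

Condition A:
Palatinose is present, so GixC is inactive.
With no repressor bound, *ulmC* is transcribed.
So UlmC is produced and active.
No repressor is bound and UlmC is active, so *lutF* is transcribed.
So LutF is produced and active.
MibT is produced constitutively and is active.
cAMP is present, so PexT is inactive.
Required activator PexT is absent, so *fenQ* is not transcribed.
So FenQ is not produced.
With repressor MibT bound, *velQ* is not transcribed.
So VelQ is not produced.
Itaconate is present, so OxaM is active.
Quinate is present, so OrvA is inactive.
With repressor OxaM bound, *orvZ* is not transcribed.
So OrvZ is not produced.
c-di-GMP is absent, so KepC is active.
With repressor KepC bound, *fenZ* is not transcribed.
So FenZ is not produced.
Required activator OrvZ is absent, so *lutX* is not transcribed.
So LutX is not produced.
With repressor LutF bound, *zorJ* is not transcribed.
→ *zorJ* is OFF in A.
Condition B:
Palatinose is present, so GixC is inactive.
With no repressor bound, *ulmC* is transcribed.
So UlmC is produced and active.
No repressor is bound and UlmC is active, so *lutF* is transcribed.
So LutF is produced and active.
MibT is produced constitutively and is active.
cAMP is absent, so PexT is active.
No repressor is bound and PexT is active, so *fenQ* is transcribed.
So FenQ is produced and active.
With repressor MibT bound, *velQ* is not transcribed.
So VelQ is not produced.
Itaconate is absent, so OxaM is inactive.
Quinate is absent, so OrvA is active.
No repressor is bound and OrvA is active, so *orvZ* is transcribed.
So OrvZ is produced and active.
c-di-GMP is absent, so KepC is active.
With repressor KepC bound, *fenZ* is not transcribed.
So FenZ is not produced.
No repressor is bound and OrvZ is active, so *lutX* is transcribed.
So LutX is produced and active.
With repressor LutF bound, *zorJ* is not transcribed.
→ *zorJ* is OFF in B.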